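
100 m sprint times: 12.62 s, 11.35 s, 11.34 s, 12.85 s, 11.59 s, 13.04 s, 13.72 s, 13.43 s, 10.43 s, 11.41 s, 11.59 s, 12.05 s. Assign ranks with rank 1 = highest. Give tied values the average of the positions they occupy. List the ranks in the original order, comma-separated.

5, 10, 11, 4, 7.5, 3, 1, 2, 12, 9, 7.5, 6

Sorted (descending): 13.72, 13.43, 13.04, 12.85, 12.62, 12.05, 11.59, 11.59, 11.41, 11.35, 11.34, 10.43
The 2 values of 11.59 occupy positions 7–8 → average rank (7+8)/2 = 7.5.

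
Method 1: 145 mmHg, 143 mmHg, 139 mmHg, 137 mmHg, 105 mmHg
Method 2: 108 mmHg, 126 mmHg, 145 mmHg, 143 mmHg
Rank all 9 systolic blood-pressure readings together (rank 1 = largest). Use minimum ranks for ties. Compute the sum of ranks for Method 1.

24

Sorted (descending): 145, 145, 143, 143, 139, 137, 126, 108, 105
The 2 values of 145 occupy positions 1–2 → each gets rank 1.
The 2 values of 143 occupy positions 3–4 → each gets rank 3.
Method 1 values → pooled ranks: 145→1, 143→3, 139→5, 137→6, 105→9
Rank sum = 1 + 3 + 5 + 6 + 9 = 24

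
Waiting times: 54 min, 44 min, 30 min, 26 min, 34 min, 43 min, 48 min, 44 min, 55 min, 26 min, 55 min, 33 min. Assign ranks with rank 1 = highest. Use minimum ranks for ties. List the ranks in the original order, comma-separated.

3, 5, 10, 11, 8, 7, 4, 5, 1, 11, 1, 9

Sorted (descending): 55, 55, 54, 48, 44, 44, 43, 34, 33, 30, 26, 26
The 2 values of 55 occupy positions 1–2 → each gets rank 1.
The 2 values of 44 occupy positions 5–6 → each gets rank 5.
The 2 values of 26 occupy positions 11–12 → each gets rank 11.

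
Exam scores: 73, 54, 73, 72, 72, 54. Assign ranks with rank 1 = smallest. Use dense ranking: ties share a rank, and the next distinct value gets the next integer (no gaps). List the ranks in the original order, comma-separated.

3, 1, 3, 2, 2, 1

Sorted (ascending): 54, 54, 72, 72, 73, 73
The 2 values of 54 share dense rank 1.
The 2 values of 72 share dense rank 2.
The 2 values of 73 share dense rank 3.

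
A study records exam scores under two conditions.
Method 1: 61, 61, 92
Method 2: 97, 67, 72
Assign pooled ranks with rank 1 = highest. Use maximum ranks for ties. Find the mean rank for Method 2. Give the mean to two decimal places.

Sorted (descending): 97, 92, 72, 67, 61, 61
The 2 values of 61 occupy positions 5–6 → each gets rank 6.
Method 2 values → pooled ranks: 97→1, 67→4, 72→3
Mean rank = (1 + 4 + 3) / 3 = 2.67

2.67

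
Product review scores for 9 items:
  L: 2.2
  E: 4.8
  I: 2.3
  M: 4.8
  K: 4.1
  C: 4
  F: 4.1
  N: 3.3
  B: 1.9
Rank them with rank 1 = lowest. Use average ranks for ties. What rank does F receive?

6.5

Sorted (ascending): 1.9, 2.2, 2.3, 3.3, 4, 4.1, 4.1, 4.8, 4.8
The 2 values of 4.1 occupy positions 6–7 → average rank (6+7)/2 = 6.5.
The 2 values of 4.8 occupy positions 8–9 → average rank (8+9)/2 = 8.5.
F has value 4.1 → rank 6.5.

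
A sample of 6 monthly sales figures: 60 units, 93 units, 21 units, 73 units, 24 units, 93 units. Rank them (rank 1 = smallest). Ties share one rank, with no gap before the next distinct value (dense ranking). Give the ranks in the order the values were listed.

3, 5, 1, 4, 2, 5

Sorted (ascending): 21, 24, 60, 73, 93, 93
The 2 values of 93 share dense rank 5.
Remaining distinct values take the next consecutive integers.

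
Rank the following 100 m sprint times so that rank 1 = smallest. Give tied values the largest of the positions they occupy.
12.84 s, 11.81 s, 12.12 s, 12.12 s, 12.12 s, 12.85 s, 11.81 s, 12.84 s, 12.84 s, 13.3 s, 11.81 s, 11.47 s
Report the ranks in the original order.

Sorted (ascending): 11.47, 11.81, 11.81, 11.81, 12.12, 12.12, 12.12, 12.84, 12.84, 12.84, 12.85, 13.3
The 3 values of 11.81 occupy positions 2–4 → each gets rank 4.
The 3 values of 12.12 occupy positions 5–7 → each gets rank 7.
The 3 values of 12.84 occupy positions 8–10 → each gets rank 10.

10, 4, 7, 7, 7, 11, 4, 10, 10, 12, 4, 1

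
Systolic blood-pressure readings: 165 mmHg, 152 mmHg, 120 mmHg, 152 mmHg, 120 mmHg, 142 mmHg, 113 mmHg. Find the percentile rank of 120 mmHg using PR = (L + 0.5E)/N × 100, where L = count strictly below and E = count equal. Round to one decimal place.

28.6

N = 7.
Strictly below 120: 1. Equal to 120: 2.
PR = (1 + 0.5·2)/7 × 100 = 28.6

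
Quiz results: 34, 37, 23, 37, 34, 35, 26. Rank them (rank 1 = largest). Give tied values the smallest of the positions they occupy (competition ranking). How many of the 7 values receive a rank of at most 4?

Sorted (descending): 37, 37, 35, 34, 34, 26, 23
The 2 values of 37 occupy positions 1–2 → each gets rank 1.
The 2 values of 34 occupy positions 4–5 → each gets rank 4.
Ranks ≤ 4: {1, 1, 3, 4, 4} → 5 values.

5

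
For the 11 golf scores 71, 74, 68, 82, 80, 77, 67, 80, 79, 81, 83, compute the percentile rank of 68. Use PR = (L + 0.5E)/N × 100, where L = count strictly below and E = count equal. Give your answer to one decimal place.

N = 11.
Strictly below 68: 1. Equal to 68: 1.
PR = (1 + 0.5·1)/11 × 100 = 13.6

13.6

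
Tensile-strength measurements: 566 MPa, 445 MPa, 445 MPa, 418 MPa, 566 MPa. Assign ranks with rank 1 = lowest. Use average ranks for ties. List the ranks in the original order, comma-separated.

Sorted (ascending): 418, 445, 445, 566, 566
The 2 values of 445 occupy positions 2–3 → average rank (2+3)/2 = 2.5.
The 2 values of 566 occupy positions 4–5 → average rank (4+5)/2 = 4.5.

4.5, 2.5, 2.5, 1, 4.5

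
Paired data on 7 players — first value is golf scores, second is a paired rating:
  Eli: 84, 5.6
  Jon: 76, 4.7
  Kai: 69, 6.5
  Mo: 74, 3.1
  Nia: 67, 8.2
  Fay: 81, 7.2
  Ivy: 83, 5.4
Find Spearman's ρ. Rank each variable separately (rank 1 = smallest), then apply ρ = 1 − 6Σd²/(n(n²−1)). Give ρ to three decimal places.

-0.286

Ranks of variable 1: 7, 4, 2, 3, 1, 5, 6
Ranks of variable 2: 4, 2, 5, 1, 7, 6, 3
d = r₁ − r₂: 3, 2, -3, 2, -6, -1, 3
d²: 9, 4, 9, 4, 36, 1, 9; Σd² = 72
ρ = 1 − 6·72/(7·48) = 1 − 432/336 = -0.286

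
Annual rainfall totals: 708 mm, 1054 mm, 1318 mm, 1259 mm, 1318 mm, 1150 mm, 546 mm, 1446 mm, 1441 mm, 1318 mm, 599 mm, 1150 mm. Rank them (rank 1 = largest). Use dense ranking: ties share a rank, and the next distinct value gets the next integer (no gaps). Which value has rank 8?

599

Sorted (descending): 1446, 1441, 1318, 1318, 1318, 1259, 1150, 1150, 1054, 708, 599, 546
The 3 values of 1318 share dense rank 3.
The 2 values of 1150 share dense rank 5.
Remaining distinct values take the next consecutive integers.
Rank 8 → value 599.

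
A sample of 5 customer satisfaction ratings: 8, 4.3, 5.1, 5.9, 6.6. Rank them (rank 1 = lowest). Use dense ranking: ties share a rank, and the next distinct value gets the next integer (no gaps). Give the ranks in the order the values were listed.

Sorted (ascending): 4.3, 5.1, 5.9, 6.6, 8
No ties — each value takes its position as its rank.

5, 1, 2, 3, 4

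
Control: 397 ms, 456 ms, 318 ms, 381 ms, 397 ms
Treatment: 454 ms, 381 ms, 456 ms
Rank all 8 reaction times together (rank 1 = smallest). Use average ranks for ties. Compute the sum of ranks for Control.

20

Sorted (ascending): 318, 381, 381, 397, 397, 454, 456, 456
The 2 values of 381 occupy positions 2–3 → average rank (2+3)/2 = 2.5.
The 2 values of 397 occupy positions 4–5 → average rank (4+5)/2 = 4.5.
The 2 values of 456 occupy positions 7–8 → average rank (7+8)/2 = 7.5.
Control values → pooled ranks: 397→4.5, 456→7.5, 318→1, 381→2.5, 397→4.5
Rank sum = 4.5 + 7.5 + 1 + 2.5 + 4.5 = 20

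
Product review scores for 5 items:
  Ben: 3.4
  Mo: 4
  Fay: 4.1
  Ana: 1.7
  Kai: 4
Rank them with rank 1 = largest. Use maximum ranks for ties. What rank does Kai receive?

Sorted (descending): 4.1, 4, 4, 3.4, 1.7
The 2 values of 4 occupy positions 2–3 → each gets rank 3.
Kai has value 4 → rank 3.

3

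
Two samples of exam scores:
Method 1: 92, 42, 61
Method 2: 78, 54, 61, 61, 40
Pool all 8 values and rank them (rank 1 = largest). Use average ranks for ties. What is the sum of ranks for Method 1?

12

Sorted (descending): 92, 78, 61, 61, 61, 54, 42, 40
The 3 values of 61 occupy positions 3–5 → average rank 4.
Method 1 values → pooled ranks: 92→1, 42→7, 61→4
Rank sum = 1 + 7 + 4 = 12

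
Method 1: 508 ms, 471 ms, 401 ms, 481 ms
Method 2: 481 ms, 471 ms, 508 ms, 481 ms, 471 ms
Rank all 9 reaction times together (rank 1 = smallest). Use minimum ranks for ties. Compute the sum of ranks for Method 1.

16

Sorted (ascending): 401, 471, 471, 471, 481, 481, 481, 508, 508
The 3 values of 471 occupy positions 2–4 → each gets rank 2.
The 3 values of 481 occupy positions 5–7 → each gets rank 5.
The 2 values of 508 occupy positions 8–9 → each gets rank 8.
Method 1 values → pooled ranks: 508→8, 471→2, 401→1, 481→5
Rank sum = 8 + 2 + 1 + 5 = 16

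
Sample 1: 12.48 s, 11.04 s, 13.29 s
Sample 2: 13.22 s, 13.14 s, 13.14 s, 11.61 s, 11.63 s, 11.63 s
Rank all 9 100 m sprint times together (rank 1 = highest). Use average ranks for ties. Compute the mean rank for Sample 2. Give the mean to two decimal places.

5.00

Sorted (descending): 13.29, 13.22, 13.14, 13.14, 12.48, 11.63, 11.63, 11.61, 11.04
The 2 values of 13.14 occupy positions 3–4 → average rank (3+4)/2 = 3.5.
The 2 values of 11.63 occupy positions 6–7 → average rank (6+7)/2 = 6.5.
Sample 2 values → pooled ranks: 13.22→2, 13.14→3.5, 13.14→3.5, 11.61→8, 11.63→6.5, 11.63→6.5
Mean rank = (2 + 3.5 + 3.5 + 8 + 6.5 + 6.5) / 6 = 5.00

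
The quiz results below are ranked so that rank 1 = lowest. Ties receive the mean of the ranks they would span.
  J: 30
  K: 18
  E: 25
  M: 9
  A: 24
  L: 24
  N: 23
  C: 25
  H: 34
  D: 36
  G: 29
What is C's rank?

Sorted (ascending): 9, 18, 23, 24, 24, 25, 25, 29, 30, 34, 36
The 2 values of 24 occupy positions 4–5 → average rank (4+5)/2 = 4.5.
The 2 values of 25 occupy positions 6–7 → average rank (6+7)/2 = 6.5.
C has value 25 → rank 6.5.

6.5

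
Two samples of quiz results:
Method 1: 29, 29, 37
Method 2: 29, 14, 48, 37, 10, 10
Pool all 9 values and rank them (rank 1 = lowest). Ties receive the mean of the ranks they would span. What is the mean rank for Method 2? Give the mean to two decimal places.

4.58

Sorted (ascending): 10, 10, 14, 29, 29, 29, 37, 37, 48
The 2 values of 10 occupy positions 1–2 → average rank (1+2)/2 = 1.5.
The 3 values of 29 occupy positions 4–6 → average rank 5.
The 2 values of 37 occupy positions 7–8 → average rank (7+8)/2 = 7.5.
Method 2 values → pooled ranks: 29→5, 14→3, 48→9, 37→7.5, 10→1.5, 10→1.5
Mean rank = (5 + 3 + 9 + 7.5 + 1.5 + 1.5) / 6 = 4.58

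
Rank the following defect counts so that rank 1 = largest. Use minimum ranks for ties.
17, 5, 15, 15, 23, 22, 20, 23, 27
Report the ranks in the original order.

Sorted (descending): 27, 23, 23, 22, 20, 17, 15, 15, 5
The 2 values of 23 occupy positions 2–3 → each gets rank 2.
The 2 values of 15 occupy positions 7–8 → each gets rank 7.

6, 9, 7, 7, 2, 4, 5, 2, 1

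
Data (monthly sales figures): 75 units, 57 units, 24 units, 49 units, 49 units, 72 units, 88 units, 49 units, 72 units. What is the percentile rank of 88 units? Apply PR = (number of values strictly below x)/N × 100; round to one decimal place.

N = 9.
Strictly below 88: 8. Equal to 88: 1.
PR = 8/9 × 100 = 88.9

88.9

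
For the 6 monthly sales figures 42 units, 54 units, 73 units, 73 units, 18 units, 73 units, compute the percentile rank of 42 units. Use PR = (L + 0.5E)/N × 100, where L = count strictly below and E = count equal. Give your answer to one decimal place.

25.0

N = 6.
Strictly below 42: 1. Equal to 42: 1.
PR = (1 + 0.5·1)/6 × 100 = 25.0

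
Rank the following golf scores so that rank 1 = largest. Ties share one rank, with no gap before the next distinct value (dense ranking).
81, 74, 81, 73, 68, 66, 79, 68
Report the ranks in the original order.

Sorted (descending): 81, 81, 79, 74, 73, 68, 68, 66
The 2 values of 81 share dense rank 1.
The 2 values of 68 share dense rank 5.
Remaining distinct values take the next consecutive integers.

1, 3, 1, 4, 5, 6, 2, 5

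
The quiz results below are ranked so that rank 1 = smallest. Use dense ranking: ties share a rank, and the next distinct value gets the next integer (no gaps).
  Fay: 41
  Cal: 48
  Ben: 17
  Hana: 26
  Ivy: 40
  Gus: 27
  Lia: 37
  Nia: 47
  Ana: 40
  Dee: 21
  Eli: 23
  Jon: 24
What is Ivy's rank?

Sorted (ascending): 17, 21, 23, 24, 26, 27, 37, 40, 40, 41, 47, 48
The 2 values of 40 share dense rank 8.
Remaining distinct values take the next consecutive integers.
Ivy has value 40 → rank 8.

8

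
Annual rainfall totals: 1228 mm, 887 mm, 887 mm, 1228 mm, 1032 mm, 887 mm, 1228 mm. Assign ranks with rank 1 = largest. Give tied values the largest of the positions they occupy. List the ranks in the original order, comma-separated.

Sorted (descending): 1228, 1228, 1228, 1032, 887, 887, 887
The 3 values of 1228 occupy positions 1–3 → each gets rank 3.
The 3 values of 887 occupy positions 5–7 → each gets rank 7.

3, 7, 7, 3, 4, 7, 3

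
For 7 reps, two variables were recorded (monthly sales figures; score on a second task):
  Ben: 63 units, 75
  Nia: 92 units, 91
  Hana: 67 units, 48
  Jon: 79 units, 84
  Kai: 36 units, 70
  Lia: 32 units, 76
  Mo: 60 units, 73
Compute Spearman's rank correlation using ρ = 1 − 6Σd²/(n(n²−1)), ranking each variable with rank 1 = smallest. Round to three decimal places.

Ranks of variable 1: 4, 7, 5, 6, 2, 1, 3
Ranks of variable 2: 4, 7, 1, 6, 2, 5, 3
d = r₁ − r₂: 0, 0, 4, 0, 0, -4, 0
d²: 0, 0, 16, 0, 0, 16, 0; Σd² = 32
ρ = 1 − 6·32/(7·48) = 1 − 192/336 = 0.429

0.429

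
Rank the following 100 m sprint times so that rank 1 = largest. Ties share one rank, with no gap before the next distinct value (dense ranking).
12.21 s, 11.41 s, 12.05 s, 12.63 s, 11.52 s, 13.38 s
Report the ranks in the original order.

3, 6, 4, 2, 5, 1

Sorted (descending): 13.38, 12.63, 12.21, 12.05, 11.52, 11.41
No ties — each value takes its position as its rank.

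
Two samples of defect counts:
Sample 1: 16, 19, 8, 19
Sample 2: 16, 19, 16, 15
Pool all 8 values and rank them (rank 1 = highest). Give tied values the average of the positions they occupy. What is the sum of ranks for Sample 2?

19

Sorted (descending): 19, 19, 19, 16, 16, 16, 15, 8
The 3 values of 19 occupy positions 1–3 → average rank 2.
The 3 values of 16 occupy positions 4–6 → average rank 5.
Sample 2 values → pooled ranks: 16→5, 19→2, 16→5, 15→7
Rank sum = 5 + 2 + 5 + 7 = 19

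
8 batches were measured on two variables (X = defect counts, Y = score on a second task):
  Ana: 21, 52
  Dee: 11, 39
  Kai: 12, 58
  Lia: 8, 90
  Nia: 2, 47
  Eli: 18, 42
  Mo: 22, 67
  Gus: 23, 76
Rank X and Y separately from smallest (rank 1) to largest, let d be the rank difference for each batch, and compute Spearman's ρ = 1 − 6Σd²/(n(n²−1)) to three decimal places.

0.286

Ranks of variable 1: 6, 3, 4, 2, 1, 5, 7, 8
Ranks of variable 2: 4, 1, 5, 8, 3, 2, 6, 7
d = r₁ − r₂: 2, 2, -1, -6, -2, 3, 1, 1
d²: 4, 4, 1, 36, 4, 9, 1, 1; Σd² = 60
ρ = 1 − 6·60/(8·63) = 1 − 360/504 = 0.286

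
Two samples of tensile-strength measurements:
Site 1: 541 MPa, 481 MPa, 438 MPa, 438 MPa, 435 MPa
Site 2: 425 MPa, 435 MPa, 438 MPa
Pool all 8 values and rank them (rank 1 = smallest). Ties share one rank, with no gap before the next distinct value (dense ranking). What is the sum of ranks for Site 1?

Sorted (ascending): 425, 435, 435, 438, 438, 438, 481, 541
The 2 values of 435 share dense rank 2.
The 3 values of 438 share dense rank 3.
Remaining distinct values take the next consecutive integers.
Site 1 values → pooled ranks: 541→5, 481→4, 438→3, 438→3, 435→2
Rank sum = 5 + 4 + 3 + 3 + 2 = 17

17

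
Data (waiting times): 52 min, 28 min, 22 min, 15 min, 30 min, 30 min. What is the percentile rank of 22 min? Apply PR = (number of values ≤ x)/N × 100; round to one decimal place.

33.3

N = 6.
Strictly below 22: 1. Equal to 22: 1.
PR = 2/6 × 100 = 33.3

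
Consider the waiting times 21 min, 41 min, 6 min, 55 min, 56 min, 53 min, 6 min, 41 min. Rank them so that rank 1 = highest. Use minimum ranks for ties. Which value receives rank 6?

21

Sorted (descending): 56, 55, 53, 41, 41, 21, 6, 6
The 2 values of 41 occupy positions 4–5 → each gets rank 4.
The 2 values of 6 occupy positions 7–8 → each gets rank 7.
Rank 6 → value 21.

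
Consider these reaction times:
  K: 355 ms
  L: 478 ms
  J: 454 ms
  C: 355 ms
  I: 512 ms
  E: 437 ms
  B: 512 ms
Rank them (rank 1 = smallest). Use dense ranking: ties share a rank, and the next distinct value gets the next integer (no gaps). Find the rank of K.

1

Sorted (ascending): 355, 355, 437, 454, 478, 512, 512
The 2 values of 355 share dense rank 1.
The 2 values of 512 share dense rank 5.
Remaining distinct values take the next consecutive integers.
K has value 355 ms → rank 1.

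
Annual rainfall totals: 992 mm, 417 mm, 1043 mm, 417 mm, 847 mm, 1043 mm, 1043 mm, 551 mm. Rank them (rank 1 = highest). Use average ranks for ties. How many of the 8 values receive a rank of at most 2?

3

Sorted (descending): 1043, 1043, 1043, 992, 847, 551, 417, 417
The 3 values of 1043 occupy positions 1–3 → average rank 2.
The 2 values of 417 occupy positions 7–8 → average rank (7+8)/2 = 7.5.
Ranks ≤ 2: {2, 2, 2} → 3 values.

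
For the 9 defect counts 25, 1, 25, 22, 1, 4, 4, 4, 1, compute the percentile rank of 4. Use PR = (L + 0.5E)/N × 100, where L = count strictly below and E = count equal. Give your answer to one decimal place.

N = 9.
Strictly below 4: 3. Equal to 4: 3.
PR = (3 + 0.5·3)/9 × 100 = 50.0

50.0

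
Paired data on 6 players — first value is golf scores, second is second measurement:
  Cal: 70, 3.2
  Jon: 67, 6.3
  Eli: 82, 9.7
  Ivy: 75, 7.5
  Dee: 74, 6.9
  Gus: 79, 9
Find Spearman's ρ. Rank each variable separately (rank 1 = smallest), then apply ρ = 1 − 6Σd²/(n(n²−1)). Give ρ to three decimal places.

Ranks of variable 1: 2, 1, 6, 4, 3, 5
Ranks of variable 2: 1, 2, 6, 4, 3, 5
d = r₁ − r₂: 1, -1, 0, 0, 0, 0
d²: 1, 1, 0, 0, 0, 0; Σd² = 2
ρ = 1 − 6·2/(6·35) = 1 − 12/210 = 0.943

0.943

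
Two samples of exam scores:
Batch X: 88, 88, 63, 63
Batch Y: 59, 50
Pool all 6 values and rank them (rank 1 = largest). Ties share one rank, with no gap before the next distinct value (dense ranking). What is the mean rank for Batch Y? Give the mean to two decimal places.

3.50

Sorted (descending): 88, 88, 63, 63, 59, 50
The 2 values of 88 share dense rank 1.
The 2 values of 63 share dense rank 2.
Remaining distinct values take the next consecutive integers.
Batch Y values → pooled ranks: 59→3, 50→4
Mean rank = (3 + 4) / 2 = 3.50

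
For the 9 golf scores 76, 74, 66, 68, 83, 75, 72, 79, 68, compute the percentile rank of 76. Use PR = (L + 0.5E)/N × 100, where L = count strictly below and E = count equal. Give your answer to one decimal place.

N = 9.
Strictly below 76: 6. Equal to 76: 1.
PR = (6 + 0.5·1)/9 × 100 = 72.2

72.2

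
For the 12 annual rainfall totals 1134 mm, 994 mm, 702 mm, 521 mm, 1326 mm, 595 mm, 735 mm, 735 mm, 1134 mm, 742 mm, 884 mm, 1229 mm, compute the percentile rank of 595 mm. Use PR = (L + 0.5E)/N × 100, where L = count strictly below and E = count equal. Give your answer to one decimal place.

12.5

N = 12.
Strictly below 595: 1. Equal to 595: 1.
PR = (1 + 0.5·1)/12 × 100 = 12.5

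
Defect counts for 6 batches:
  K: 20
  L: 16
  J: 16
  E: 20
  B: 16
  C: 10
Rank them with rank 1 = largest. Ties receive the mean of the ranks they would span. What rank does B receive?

4

Sorted (descending): 20, 20, 16, 16, 16, 10
The 2 values of 20 occupy positions 1–2 → average rank (1+2)/2 = 1.5.
The 3 values of 16 occupy positions 3–5 → average rank 4.
B has value 16 → rank 4.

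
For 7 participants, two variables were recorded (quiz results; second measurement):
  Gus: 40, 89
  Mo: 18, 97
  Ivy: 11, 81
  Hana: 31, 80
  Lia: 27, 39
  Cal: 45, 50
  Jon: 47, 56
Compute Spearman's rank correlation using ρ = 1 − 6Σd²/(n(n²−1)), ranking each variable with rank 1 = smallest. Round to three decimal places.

-0.393

Ranks of variable 1: 5, 2, 1, 4, 3, 6, 7
Ranks of variable 2: 6, 7, 5, 4, 1, 2, 3
d = r₁ − r₂: -1, -5, -4, 0, 2, 4, 4
d²: 1, 25, 16, 0, 4, 16, 16; Σd² = 78
ρ = 1 − 6·78/(7·48) = 1 − 468/336 = -0.393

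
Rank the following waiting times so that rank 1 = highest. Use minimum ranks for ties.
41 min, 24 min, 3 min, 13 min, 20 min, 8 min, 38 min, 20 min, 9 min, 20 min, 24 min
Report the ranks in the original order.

1, 3, 11, 8, 5, 10, 2, 5, 9, 5, 3

Sorted (descending): 41, 38, 24, 24, 20, 20, 20, 13, 9, 8, 3
The 2 values of 24 occupy positions 3–4 → each gets rank 3.
The 3 values of 20 occupy positions 5–7 → each gets rank 5.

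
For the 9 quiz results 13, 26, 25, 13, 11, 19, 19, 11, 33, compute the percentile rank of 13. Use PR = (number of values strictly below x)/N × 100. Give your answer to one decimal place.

22.2

N = 9.
Strictly below 13: 2. Equal to 13: 2.
PR = 2/9 × 100 = 22.2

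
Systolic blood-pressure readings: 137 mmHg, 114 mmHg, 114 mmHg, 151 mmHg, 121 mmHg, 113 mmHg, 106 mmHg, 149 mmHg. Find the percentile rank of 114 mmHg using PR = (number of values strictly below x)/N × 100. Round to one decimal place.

25.0

N = 8.
Strictly below 114: 2. Equal to 114: 2.
PR = 2/8 × 100 = 25.0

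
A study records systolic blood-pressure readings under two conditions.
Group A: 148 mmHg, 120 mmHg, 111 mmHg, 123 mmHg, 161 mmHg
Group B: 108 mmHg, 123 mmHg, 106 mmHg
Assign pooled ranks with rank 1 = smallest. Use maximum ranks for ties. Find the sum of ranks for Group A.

28

Sorted (ascending): 106, 108, 111, 120, 123, 123, 148, 161
The 2 values of 123 occupy positions 5–6 → each gets rank 6.
Group A values → pooled ranks: 148→7, 120→4, 111→3, 123→6, 161→8
Rank sum = 7 + 4 + 3 + 6 + 8 = 28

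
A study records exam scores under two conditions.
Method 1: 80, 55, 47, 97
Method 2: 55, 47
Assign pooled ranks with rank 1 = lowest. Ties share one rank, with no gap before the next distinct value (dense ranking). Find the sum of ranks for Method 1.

Sorted (ascending): 47, 47, 55, 55, 80, 97
The 2 values of 47 share dense rank 1.
The 2 values of 55 share dense rank 2.
Remaining distinct values take the next consecutive integers.
Method 1 values → pooled ranks: 80→3, 55→2, 47→1, 97→4
Rank sum = 3 + 2 + 1 + 4 = 10

10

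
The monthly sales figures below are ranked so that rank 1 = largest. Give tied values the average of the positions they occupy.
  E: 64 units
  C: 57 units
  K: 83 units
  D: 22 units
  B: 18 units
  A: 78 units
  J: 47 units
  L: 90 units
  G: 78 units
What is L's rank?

Sorted (descending): 90, 83, 78, 78, 64, 57, 47, 22, 18
The 2 values of 78 occupy positions 3–4 → average rank (3+4)/2 = 3.5.
L has value 90 units → rank 1.

1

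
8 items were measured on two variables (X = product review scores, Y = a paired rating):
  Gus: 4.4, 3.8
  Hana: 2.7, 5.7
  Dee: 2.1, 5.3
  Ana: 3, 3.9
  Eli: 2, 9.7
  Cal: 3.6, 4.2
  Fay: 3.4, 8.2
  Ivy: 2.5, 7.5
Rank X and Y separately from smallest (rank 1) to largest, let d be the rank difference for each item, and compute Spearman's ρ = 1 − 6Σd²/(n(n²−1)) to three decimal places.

Ranks of variable 1: 8, 4, 2, 5, 1, 7, 6, 3
Ranks of variable 2: 1, 5, 4, 2, 8, 3, 7, 6
d = r₁ − r₂: 7, -1, -2, 3, -7, 4, -1, -3
d²: 49, 1, 4, 9, 49, 16, 1, 9; Σd² = 138
ρ = 1 − 6·138/(8·63) = 1 − 828/504 = -0.643

-0.643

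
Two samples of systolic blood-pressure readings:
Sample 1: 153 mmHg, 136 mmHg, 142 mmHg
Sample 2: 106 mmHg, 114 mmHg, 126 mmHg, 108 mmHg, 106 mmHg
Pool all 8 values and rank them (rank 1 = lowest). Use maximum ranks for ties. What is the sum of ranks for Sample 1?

21

Sorted (ascending): 106, 106, 108, 114, 126, 136, 142, 153
The 2 values of 106 occupy positions 1–2 → each gets rank 2.
Sample 1 values → pooled ranks: 153→8, 136→6, 142→7
Rank sum = 8 + 6 + 7 = 21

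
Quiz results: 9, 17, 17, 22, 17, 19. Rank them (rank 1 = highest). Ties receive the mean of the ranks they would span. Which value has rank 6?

Sorted (descending): 22, 19, 17, 17, 17, 9
The 3 values of 17 occupy positions 3–5 → average rank 4.
Rank 6 → value 9.

9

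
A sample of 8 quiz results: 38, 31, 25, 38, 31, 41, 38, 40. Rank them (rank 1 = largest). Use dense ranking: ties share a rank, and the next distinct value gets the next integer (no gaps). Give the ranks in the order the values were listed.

Sorted (descending): 41, 40, 38, 38, 38, 31, 31, 25
The 3 values of 38 share dense rank 3.
The 2 values of 31 share dense rank 4.
Remaining distinct values take the next consecutive integers.

3, 4, 5, 3, 4, 1, 3, 2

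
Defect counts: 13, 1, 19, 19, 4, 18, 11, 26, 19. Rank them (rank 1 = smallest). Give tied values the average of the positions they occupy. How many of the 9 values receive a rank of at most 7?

Sorted (ascending): 1, 4, 11, 13, 18, 19, 19, 19, 26
The 3 values of 19 occupy positions 6–8 → average rank 7.
Ranks ≤ 7: {1, 2, 3, 4, 5, 7, 7, 7} → 8 values.

8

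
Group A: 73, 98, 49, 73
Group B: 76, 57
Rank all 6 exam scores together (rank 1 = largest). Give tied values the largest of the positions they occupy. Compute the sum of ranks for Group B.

Sorted (descending): 98, 76, 73, 73, 57, 49
The 2 values of 73 occupy positions 3–4 → each gets rank 4.
Group B values → pooled ranks: 76→2, 57→5
Rank sum = 2 + 5 = 7

7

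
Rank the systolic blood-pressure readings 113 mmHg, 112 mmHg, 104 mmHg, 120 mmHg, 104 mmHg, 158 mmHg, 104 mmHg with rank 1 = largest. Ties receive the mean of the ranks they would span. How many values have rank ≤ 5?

Sorted (descending): 158, 120, 113, 112, 104, 104, 104
The 3 values of 104 occupy positions 5–7 → average rank 6.
Ranks ≤ 5: {1, 2, 3, 4} → 4 values.

4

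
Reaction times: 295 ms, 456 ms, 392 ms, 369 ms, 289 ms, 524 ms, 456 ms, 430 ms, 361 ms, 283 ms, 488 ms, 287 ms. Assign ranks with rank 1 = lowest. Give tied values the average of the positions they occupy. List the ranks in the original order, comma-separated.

Sorted (ascending): 283, 287, 289, 295, 361, 369, 392, 430, 456, 456, 488, 524
The 2 values of 456 occupy positions 9–10 → average rank (9+10)/2 = 9.5.

4, 9.5, 7, 6, 3, 12, 9.5, 8, 5, 1, 11, 2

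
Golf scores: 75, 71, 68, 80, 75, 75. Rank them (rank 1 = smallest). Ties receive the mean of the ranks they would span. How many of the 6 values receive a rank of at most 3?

Sorted (ascending): 68, 71, 75, 75, 75, 80
The 3 values of 75 occupy positions 3–5 → average rank 4.
Ranks ≤ 3: {1, 2} → 2 values.

2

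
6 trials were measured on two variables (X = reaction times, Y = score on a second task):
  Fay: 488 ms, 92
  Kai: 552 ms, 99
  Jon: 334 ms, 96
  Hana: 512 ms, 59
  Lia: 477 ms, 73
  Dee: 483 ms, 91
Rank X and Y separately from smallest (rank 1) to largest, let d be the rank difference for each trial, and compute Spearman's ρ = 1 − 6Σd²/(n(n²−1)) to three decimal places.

Ranks of variable 1: 4, 6, 1, 5, 2, 3
Ranks of variable 2: 4, 6, 5, 1, 2, 3
d = r₁ − r₂: 0, 0, -4, 4, 0, 0
d²: 0, 0, 16, 16, 0, 0; Σd² = 32
ρ = 1 − 6·32/(6·35) = 1 − 192/210 = 0.086

0.086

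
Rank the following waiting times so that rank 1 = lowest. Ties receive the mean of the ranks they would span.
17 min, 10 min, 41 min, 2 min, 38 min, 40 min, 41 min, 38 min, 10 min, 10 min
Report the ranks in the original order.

Sorted (ascending): 2, 10, 10, 10, 17, 38, 38, 40, 41, 41
The 3 values of 10 occupy positions 2–4 → average rank 3.
The 2 values of 38 occupy positions 6–7 → average rank (6+7)/2 = 6.5.
The 2 values of 41 occupy positions 9–10 → average rank (9+10)/2 = 9.5.

5, 3, 9.5, 1, 6.5, 8, 9.5, 6.5, 3, 3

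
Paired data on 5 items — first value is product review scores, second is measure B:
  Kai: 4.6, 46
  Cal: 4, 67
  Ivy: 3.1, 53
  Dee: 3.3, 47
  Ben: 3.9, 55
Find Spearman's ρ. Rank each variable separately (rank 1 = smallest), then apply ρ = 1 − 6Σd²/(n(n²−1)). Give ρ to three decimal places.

-0.100

Ranks of variable 1: 5, 4, 1, 2, 3
Ranks of variable 2: 1, 5, 3, 2, 4
d = r₁ − r₂: 4, -1, -2, 0, -1
d²: 16, 1, 4, 0, 1; Σd² = 22
ρ = 1 − 6·22/(5·24) = 1 − 132/120 = -0.100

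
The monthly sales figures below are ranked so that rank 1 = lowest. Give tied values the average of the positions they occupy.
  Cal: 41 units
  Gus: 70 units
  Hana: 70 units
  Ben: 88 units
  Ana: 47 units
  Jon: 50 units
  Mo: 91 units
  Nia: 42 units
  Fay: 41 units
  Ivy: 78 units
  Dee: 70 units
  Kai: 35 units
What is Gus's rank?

Sorted (ascending): 35, 41, 41, 42, 47, 50, 70, 70, 70, 78, 88, 91
The 2 values of 41 occupy positions 2–3 → average rank (2+3)/2 = 2.5.
The 3 values of 70 occupy positions 7–9 → average rank 8.
Gus has value 70 units → rank 8.

8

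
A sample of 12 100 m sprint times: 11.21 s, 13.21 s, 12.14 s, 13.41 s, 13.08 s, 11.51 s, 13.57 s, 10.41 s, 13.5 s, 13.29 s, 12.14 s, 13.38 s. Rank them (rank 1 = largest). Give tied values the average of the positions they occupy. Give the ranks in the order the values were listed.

11, 6, 8.5, 3, 7, 10, 1, 12, 2, 5, 8.5, 4

Sorted (descending): 13.57, 13.5, 13.41, 13.38, 13.29, 13.21, 13.08, 12.14, 12.14, 11.51, 11.21, 10.41
The 2 values of 12.14 occupy positions 8–9 → average rank (8+9)/2 = 8.5.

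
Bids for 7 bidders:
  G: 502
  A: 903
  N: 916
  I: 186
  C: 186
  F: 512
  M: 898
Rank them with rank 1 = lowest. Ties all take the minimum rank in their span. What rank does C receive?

Sorted (ascending): 186, 186, 502, 512, 898, 903, 916
The 2 values of 186 occupy positions 1–2 → each gets rank 1.
C has value 186 → rank 1.

1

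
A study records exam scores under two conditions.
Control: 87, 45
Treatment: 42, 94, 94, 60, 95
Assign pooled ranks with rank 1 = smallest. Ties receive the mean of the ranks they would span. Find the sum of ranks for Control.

Sorted (ascending): 42, 45, 60, 87, 94, 94, 95
The 2 values of 94 occupy positions 5–6 → average rank (5+6)/2 = 5.5.
Control values → pooled ranks: 87→4, 45→2
Rank sum = 4 + 2 = 6

6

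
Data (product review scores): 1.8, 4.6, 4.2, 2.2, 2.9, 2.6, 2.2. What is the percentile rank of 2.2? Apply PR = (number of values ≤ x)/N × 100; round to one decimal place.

42.9

N = 7.
Strictly below 2.2: 1. Equal to 2.2: 2.
PR = 3/7 × 100 = 42.9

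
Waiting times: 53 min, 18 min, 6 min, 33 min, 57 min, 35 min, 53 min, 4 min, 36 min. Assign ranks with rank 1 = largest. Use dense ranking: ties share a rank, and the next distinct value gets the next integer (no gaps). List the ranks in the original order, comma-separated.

Sorted (descending): 57, 53, 53, 36, 35, 33, 18, 6, 4
The 2 values of 53 share dense rank 2.
Remaining distinct values take the next consecutive integers.

2, 6, 7, 5, 1, 4, 2, 8, 3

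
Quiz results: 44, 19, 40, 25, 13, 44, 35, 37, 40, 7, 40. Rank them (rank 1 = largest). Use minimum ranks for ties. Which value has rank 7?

35

Sorted (descending): 44, 44, 40, 40, 40, 37, 35, 25, 19, 13, 7
The 2 values of 44 occupy positions 1–2 → each gets rank 1.
The 3 values of 40 occupy positions 3–5 → each gets rank 3.
Rank 7 → value 35.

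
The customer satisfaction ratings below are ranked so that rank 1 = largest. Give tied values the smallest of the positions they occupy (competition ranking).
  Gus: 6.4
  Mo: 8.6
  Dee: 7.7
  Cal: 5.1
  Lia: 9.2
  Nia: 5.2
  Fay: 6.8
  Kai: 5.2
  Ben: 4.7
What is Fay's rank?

4

Sorted (descending): 9.2, 8.6, 7.7, 6.8, 6.4, 5.2, 5.2, 5.1, 4.7
The 2 values of 5.2 occupy positions 6–7 → each gets rank 6.
Fay has value 6.8 → rank 4.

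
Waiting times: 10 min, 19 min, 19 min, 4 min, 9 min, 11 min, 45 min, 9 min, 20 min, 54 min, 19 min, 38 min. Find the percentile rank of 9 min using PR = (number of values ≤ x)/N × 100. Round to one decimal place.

25.0

N = 12.
Strictly below 9: 1. Equal to 9: 2.
PR = 3/12 × 100 = 25.0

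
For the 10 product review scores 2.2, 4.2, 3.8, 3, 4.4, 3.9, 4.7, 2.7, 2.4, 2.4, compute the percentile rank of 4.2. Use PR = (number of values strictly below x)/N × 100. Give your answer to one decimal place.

70.0

N = 10.
Strictly below 4.2: 7. Equal to 4.2: 1.
PR = 7/10 × 100 = 70.0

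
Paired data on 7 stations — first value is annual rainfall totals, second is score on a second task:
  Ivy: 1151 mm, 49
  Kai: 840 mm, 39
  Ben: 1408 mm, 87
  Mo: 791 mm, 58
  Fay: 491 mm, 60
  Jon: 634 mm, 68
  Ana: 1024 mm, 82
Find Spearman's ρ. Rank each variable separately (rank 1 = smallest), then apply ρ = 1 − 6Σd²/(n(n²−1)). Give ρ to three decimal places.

0.214

Ranks of variable 1: 6, 4, 7, 3, 1, 2, 5
Ranks of variable 2: 2, 1, 7, 3, 4, 5, 6
d = r₁ − r₂: 4, 3, 0, 0, -3, -3, -1
d²: 16, 9, 0, 0, 9, 9, 1; Σd² = 44
ρ = 1 − 6·44/(7·48) = 1 − 264/336 = 0.214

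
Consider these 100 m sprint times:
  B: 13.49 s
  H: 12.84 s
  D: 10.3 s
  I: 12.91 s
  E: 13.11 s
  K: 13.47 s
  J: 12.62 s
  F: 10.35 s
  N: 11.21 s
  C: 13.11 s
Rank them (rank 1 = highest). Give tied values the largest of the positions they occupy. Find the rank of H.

6

Sorted (descending): 13.49, 13.47, 13.11, 13.11, 12.91, 12.84, 12.62, 11.21, 10.35, 10.3
The 2 values of 13.11 occupy positions 3–4 → each gets rank 4.
H has value 12.84 s → rank 6.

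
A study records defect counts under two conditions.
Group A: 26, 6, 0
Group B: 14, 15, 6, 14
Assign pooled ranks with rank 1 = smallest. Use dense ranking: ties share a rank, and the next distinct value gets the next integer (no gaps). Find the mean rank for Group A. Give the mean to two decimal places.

2.67

Sorted (ascending): 0, 6, 6, 14, 14, 15, 26
The 2 values of 6 share dense rank 2.
The 2 values of 14 share dense rank 3.
Remaining distinct values take the next consecutive integers.
Group A values → pooled ranks: 26→5, 6→2, 0→1
Mean rank = (5 + 2 + 1) / 3 = 2.67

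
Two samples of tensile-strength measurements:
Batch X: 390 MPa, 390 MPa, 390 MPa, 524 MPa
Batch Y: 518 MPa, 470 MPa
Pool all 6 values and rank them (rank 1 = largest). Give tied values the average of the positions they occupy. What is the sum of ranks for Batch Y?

5

Sorted (descending): 524, 518, 470, 390, 390, 390
The 3 values of 390 occupy positions 4–6 → average rank 5.
Batch Y values → pooled ranks: 518→2, 470→3
Rank sum = 2 + 3 = 5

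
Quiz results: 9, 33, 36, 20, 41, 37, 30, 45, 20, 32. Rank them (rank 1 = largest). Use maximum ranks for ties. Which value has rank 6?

Sorted (descending): 45, 41, 37, 36, 33, 32, 30, 20, 20, 9
The 2 values of 20 occupy positions 8–9 → each gets rank 9.
Rank 6 → value 32.

32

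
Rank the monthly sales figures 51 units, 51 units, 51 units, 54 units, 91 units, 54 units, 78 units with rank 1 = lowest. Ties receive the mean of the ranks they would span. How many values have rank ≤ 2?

Sorted (ascending): 51, 51, 51, 54, 54, 78, 91
The 3 values of 51 occupy positions 1–3 → average rank 2.
The 2 values of 54 occupy positions 4–5 → average rank (4+5)/2 = 4.5.
Ranks ≤ 2: {2, 2, 2} → 3 values.

3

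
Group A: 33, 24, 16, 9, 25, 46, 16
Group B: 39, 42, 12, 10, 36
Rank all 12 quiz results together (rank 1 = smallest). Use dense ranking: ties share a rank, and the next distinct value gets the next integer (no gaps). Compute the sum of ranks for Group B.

Sorted (ascending): 9, 10, 12, 16, 16, 24, 25, 33, 36, 39, 42, 46
The 2 values of 16 share dense rank 4.
Remaining distinct values take the next consecutive integers.
Group B values → pooled ranks: 39→9, 42→10, 12→3, 10→2, 36→8
Rank sum = 9 + 10 + 3 + 2 + 8 = 32

32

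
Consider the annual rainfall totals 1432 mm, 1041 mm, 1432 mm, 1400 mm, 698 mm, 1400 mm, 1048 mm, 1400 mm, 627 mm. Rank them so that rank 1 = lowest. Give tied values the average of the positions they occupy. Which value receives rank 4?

1048

Sorted (ascending): 627, 698, 1041, 1048, 1400, 1400, 1400, 1432, 1432
The 3 values of 1400 occupy positions 5–7 → average rank 6.
The 2 values of 1432 occupy positions 8–9 → average rank (8+9)/2 = 8.5.
Rank 4 → value 1048.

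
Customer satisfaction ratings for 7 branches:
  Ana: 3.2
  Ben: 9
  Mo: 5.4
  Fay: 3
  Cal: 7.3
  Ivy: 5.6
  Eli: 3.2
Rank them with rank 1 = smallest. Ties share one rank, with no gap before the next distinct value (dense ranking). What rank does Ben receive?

6

Sorted (ascending): 3, 3.2, 3.2, 5.4, 5.6, 7.3, 9
The 2 values of 3.2 share dense rank 2.
Remaining distinct values take the next consecutive integers.
Ben has value 9 → rank 6.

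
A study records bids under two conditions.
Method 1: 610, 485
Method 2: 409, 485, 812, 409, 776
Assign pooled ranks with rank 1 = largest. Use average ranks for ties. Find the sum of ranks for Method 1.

Sorted (descending): 812, 776, 610, 485, 485, 409, 409
The 2 values of 485 occupy positions 4–5 → average rank (4+5)/2 = 4.5.
The 2 values of 409 occupy positions 6–7 → average rank (6+7)/2 = 6.5.
Method 1 values → pooled ranks: 610→3, 485→4.5
Rank sum = 3 + 4.5 = 7.5

7.5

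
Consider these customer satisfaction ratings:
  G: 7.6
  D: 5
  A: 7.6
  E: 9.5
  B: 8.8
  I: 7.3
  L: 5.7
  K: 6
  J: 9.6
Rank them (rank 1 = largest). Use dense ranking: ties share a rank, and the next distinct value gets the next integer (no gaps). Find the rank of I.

5

Sorted (descending): 9.6, 9.5, 8.8, 7.6, 7.6, 7.3, 6, 5.7, 5
The 2 values of 7.6 share dense rank 4.
Remaining distinct values take the next consecutive integers.
I has value 7.3 → rank 5.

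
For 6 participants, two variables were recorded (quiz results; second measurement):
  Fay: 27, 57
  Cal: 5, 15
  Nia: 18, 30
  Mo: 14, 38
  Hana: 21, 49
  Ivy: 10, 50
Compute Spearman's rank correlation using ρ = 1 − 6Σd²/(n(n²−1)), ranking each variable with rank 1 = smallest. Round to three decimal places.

0.600

Ranks of variable 1: 6, 1, 4, 3, 5, 2
Ranks of variable 2: 6, 1, 2, 3, 4, 5
d = r₁ − r₂: 0, 0, 2, 0, 1, -3
d²: 0, 0, 4, 0, 1, 9; Σd² = 14
ρ = 1 − 6·14/(6·35) = 1 − 84/210 = 0.600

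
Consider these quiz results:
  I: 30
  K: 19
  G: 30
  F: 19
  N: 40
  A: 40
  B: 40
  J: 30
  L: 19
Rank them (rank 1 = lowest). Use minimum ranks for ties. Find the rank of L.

1

Sorted (ascending): 19, 19, 19, 30, 30, 30, 40, 40, 40
The 3 values of 19 occupy positions 1–3 → each gets rank 1.
The 3 values of 30 occupy positions 4–6 → each gets rank 4.
The 3 values of 40 occupy positions 7–9 → each gets rank 7.
L has value 19 → rank 1.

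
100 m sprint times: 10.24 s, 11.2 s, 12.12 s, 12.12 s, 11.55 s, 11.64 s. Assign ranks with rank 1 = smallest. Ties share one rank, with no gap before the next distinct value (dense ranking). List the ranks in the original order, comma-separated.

1, 2, 5, 5, 3, 4

Sorted (ascending): 10.24, 11.2, 11.55, 11.64, 12.12, 12.12
The 2 values of 12.12 share dense rank 5.
Remaining distinct values take the next consecutive integers.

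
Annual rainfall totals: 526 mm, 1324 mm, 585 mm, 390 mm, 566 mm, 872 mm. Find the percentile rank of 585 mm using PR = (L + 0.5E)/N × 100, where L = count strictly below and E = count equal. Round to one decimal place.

58.3

N = 6.
Strictly below 585: 3. Equal to 585: 1.
PR = (3 + 0.5·1)/6 × 100 = 58.3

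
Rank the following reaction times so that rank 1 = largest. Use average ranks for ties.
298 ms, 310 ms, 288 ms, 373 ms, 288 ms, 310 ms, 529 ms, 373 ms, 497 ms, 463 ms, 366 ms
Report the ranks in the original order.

9, 7.5, 10.5, 4.5, 10.5, 7.5, 1, 4.5, 2, 3, 6

Sorted (descending): 529, 497, 463, 373, 373, 366, 310, 310, 298, 288, 288
The 2 values of 373 occupy positions 4–5 → average rank (4+5)/2 = 4.5.
The 2 values of 310 occupy positions 7–8 → average rank (7+8)/2 = 7.5.
The 2 values of 288 occupy positions 10–11 → average rank (10+11)/2 = 10.5.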